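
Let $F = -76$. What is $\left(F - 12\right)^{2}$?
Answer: $7744$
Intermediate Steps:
$\left(F - 12\right)^{2} = \left(-76 - 12\right)^{2} = \left(-88\right)^{2} = 7744$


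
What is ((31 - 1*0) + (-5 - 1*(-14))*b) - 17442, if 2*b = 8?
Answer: -17375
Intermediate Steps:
b = 4 (b = (½)*8 = 4)
((31 - 1*0) + (-5 - 1*(-14))*b) - 17442 = ((31 - 1*0) + (-5 - 1*(-14))*4) - 17442 = ((31 + 0) + (-5 + 14)*4) - 17442 = (31 + 9*4) - 17442 = (31 + 36) - 17442 = 67 - 17442 = -17375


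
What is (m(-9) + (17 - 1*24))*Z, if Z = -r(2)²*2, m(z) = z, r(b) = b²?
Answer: 512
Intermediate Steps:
Z = -32 (Z = -(2²)²*2 = -1*4²*2 = -1*16*2 = -16*2 = -32)
(m(-9) + (17 - 1*24))*Z = (-9 + (17 - 1*24))*(-32) = (-9 + (17 - 24))*(-32) = (-9 - 7)*(-32) = -16*(-32) = 512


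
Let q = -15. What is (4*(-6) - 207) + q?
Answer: -246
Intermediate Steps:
(4*(-6) - 207) + q = (4*(-6) - 207) - 15 = (-24 - 207) - 15 = -231 - 15 = -246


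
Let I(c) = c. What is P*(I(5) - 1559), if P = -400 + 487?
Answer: -135198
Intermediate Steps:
P = 87
P*(I(5) - 1559) = 87*(5 - 1559) = 87*(-1554) = -135198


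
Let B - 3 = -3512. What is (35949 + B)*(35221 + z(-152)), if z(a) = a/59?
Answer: 67406654280/59 ≈ 1.1425e+9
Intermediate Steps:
B = -3509 (B = 3 - 3512 = -3509)
z(a) = a/59 (z(a) = a*(1/59) = a/59)
(35949 + B)*(35221 + z(-152)) = (35949 - 3509)*(35221 + (1/59)*(-152)) = 32440*(35221 - 152/59) = 32440*(2077887/59) = 67406654280/59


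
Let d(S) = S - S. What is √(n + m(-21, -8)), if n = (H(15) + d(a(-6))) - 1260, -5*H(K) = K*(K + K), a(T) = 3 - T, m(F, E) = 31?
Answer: I*√1319 ≈ 36.318*I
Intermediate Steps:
H(K) = -2*K²/5 (H(K) = -K*(K + K)/5 = -K*2*K/5 = -2*K²/5)
d(S) = 0
n = -1350 (n = (-⅖*15² + 0) - 1260 = (-⅖*225 + 0) - 1260 = (-90 + 0) - 1260 = -90 - 1260 = -1350)
√(n + m(-21, -8)) = √(-1350 + 31) = √(-1319) = I*√1319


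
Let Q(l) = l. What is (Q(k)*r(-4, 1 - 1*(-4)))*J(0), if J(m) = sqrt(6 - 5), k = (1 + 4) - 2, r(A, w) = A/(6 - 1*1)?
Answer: -12/5 ≈ -2.4000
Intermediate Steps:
r(A, w) = A/5 (r(A, w) = A/(6 - 1) = A/5)
k = 3 (k = 5 - 2 = 3)
J(m) = 1 (J(m) = sqrt(1) = 1)
(Q(k)*r(-4, 1 - 1*(-4)))*J(0) = (3*((1/5)*(-4)))*1 = (3*(-4/5))*1 = -12/5*1 = -12/5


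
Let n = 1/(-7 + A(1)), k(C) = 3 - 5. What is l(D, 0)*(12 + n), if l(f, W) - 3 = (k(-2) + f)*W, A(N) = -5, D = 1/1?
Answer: 143/4 ≈ 35.750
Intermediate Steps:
D = 1
k(C) = -2
l(f, W) = 3 + W*(-2 + f) (l(f, W) = 3 + (-2 + f)*W = 3 + W*(-2 + f))
n = -1/12 (n = 1/(-7 - 5) = 1/(-12) = -1/12 ≈ -0.083333)
l(D, 0)*(12 + n) = (3 - 2*0 + 0*1)*(12 - 1/12) = (3 + 0 + 0)*(143/12) = 3*(143/12) = 143/4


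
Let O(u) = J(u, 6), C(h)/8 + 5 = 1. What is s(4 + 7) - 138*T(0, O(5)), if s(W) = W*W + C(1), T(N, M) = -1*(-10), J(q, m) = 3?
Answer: -1291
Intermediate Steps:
C(h) = -32 (C(h) = -40 + 8*1 = -40 + 8 = -32)
O(u) = 3
T(N, M) = 10
s(W) = -32 + W² (s(W) = W*W - 32 = W² - 32 = -32 + W²)
s(4 + 7) - 138*T(0, O(5)) = (-32 + (4 + 7)²) - 138*10 = (-32 + 11²) - 1380 = (-32 + 121) - 1380 = 89 - 1380 = -1291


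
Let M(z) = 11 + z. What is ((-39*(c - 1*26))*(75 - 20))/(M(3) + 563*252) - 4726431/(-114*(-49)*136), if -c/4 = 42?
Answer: -1688099991/513301264 ≈ -3.2887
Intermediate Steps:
c = -168 (c = -4*42 = -168)
((-39*(c - 1*26))*(75 - 20))/(M(3) + 563*252) - 4726431/(-114*(-49)*136) = ((-39*(-168 - 1*26))*(75 - 20))/((11 + 3) + 563*252) - 4726431/(-114*(-49)*136) = (-39*(-168 - 26)*55)/(14 + 141876) - 4726431/(5586*136) = (-39*(-194)*55)/141890 - 4726431/759696 = (7566*55)*(1/141890) - 4726431*1/759696 = 416130*(1/141890) - 1575477/253232 = 41613/14189 - 1575477/253232 = -1688099991/513301264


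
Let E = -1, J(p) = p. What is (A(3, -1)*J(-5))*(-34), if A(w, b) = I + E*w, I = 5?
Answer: 340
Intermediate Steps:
A(w, b) = 5 - w
(A(3, -1)*J(-5))*(-34) = ((5 - 1*3)*(-5))*(-34) = ((5 - 3)*(-5))*(-34) = (2*(-5))*(-34) = -10*(-34) = 340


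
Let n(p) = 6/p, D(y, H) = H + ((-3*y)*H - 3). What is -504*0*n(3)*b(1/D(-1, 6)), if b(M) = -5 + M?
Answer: 0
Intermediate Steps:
D(y, H) = -3 + H - 3*H*y (D(y, H) = H + (-3*H*y - 3) = H + (-3 - 3*H*y) = -3 + H - 3*H*y)
-504*0*n(3)*b(1/D(-1, 6)) = -504*0*(6/3)*(-5 + 1/(-3 + 6 - 3*6*(-1))) = -504*0*(6*(1/3))*(-5 + 1/(-3 + 6 + 18)) = -504*0*2*(-5 + 1/21) = -0*(-5 + 1/21) = -0*(-104)/21 = -504*0 = 0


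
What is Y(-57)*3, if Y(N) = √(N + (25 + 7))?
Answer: 15*I ≈ 15.0*I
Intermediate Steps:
Y(N) = √(32 + N) (Y(N) = √(N + 32) = √(32 + N))
Y(-57)*3 = √(32 - 57)*3 = √(-25)*3 = (5*I)*3 = 15*I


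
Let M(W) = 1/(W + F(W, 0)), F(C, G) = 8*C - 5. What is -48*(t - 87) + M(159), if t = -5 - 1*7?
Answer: 6776353/1426 ≈ 4752.0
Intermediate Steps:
F(C, G) = -5 + 8*C
t = -12 (t = -5 - 7 = -12)
M(W) = 1/(-5 + 9*W) (M(W) = 1/(W + (-5 + 8*W)) = 1/(-5 + 9*W))
-48*(t - 87) + M(159) = -48*(-12 - 87) + 1/(-5 + 9*159) = -48*(-99) + 1/(-5 + 1431) = 4752 + 1/1426 = 6776353/1426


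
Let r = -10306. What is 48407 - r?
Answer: 58713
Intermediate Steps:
48407 - r = 48407 - 1*(-10306) = 48407 + 10306 = 58713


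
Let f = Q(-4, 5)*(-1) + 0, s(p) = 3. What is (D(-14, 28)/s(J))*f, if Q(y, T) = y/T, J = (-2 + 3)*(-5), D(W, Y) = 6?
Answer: 8/5 ≈ 1.6000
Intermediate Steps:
J = -5 (J = 1*(-5) = -5)
f = 4/5 (f = -4/5*(-1) + 0 = 4/5 + 0 = 4/5 ≈ 0.80000)
(D(-14, 28)/s(J))*f = (6/3)*(4/5) = (6*(1/3))*(4/5) = 2*(4/5) = 8/5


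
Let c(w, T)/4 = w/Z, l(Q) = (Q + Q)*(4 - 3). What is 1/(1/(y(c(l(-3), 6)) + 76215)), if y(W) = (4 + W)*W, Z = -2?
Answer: 76407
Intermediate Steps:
l(Q) = 2*Q (l(Q) = (2*Q)*1 = 2*Q)
c(w, T) = -2*w (c(w, T) = 4*(w/(-2)) = 4*(w*(-½)) = 4*(-w/2) = -2*w)
y(W) = W*(4 + W)
1/(1/(y(c(l(-3), 6)) + 76215)) = 1/(1/((-4*(-3))*(4 - 4*(-3)) + 76215)) = 1/(1/((-2*(-6))*(4 - 2*(-6)) + 76215)) = 1/(1/(12*(4 + 12) + 76215)) = 1/(1/(12*16 + 76215)) = 1/(1/(192 + 76215)) = 1/(1/76407) = 76407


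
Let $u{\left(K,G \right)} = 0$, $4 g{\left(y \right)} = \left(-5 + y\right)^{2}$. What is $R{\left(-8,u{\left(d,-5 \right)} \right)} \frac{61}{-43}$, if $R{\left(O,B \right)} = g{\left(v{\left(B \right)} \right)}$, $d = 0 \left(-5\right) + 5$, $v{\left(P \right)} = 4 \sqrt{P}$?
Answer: $- \frac{1525}{172} \approx -8.8663$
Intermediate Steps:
$d = 5$ ($d = 0 + 5 = 5$)
$g{\left(y \right)} = \frac{\left(-5 + y\right)^{2}}{4}$
$R{\left(O,B \right)} = \frac{\left(-5 + 4 \sqrt{B}\right)^{2}}{4}$
$R{\left(-8,u{\left(d,-5 \right)} \right)} \frac{61}{-43} = \frac{\left(-5 + 4 \sqrt{0}\right)^{2}}{4} \frac{61}{-43} = \frac{\left(-5 + 4 \cdot 0\right)^{2}}{4} \cdot 61 \left(- \frac{1}{43}\right) = \frac{\left(-5 + 0\right)^{2}}{4} \left(- \frac{61}{43}\right) = \frac{\left(-5\right)^{2}}{4} \left(- \frac{61}{43}\right) = \frac{1}{4} \cdot 25 \left(- \frac{61}{43}\right) = \frac{25}{4} \left(- \frac{61}{43}\right) = - \frac{1525}{172}$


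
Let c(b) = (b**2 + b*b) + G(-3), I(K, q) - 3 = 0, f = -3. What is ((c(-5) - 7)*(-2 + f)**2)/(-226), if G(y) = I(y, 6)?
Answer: -575/113 ≈ -5.0885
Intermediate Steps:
I(K, q) = 3 (I(K, q) = 3 + 0 = 3)
G(y) = 3
c(b) = 3 + 2*b**2 (c(b) = (b**2 + b*b) + 3 = (b**2 + b**2) + 3 = 2*b**2 + 3 = 3 + 2*b**2)
((c(-5) - 7)*(-2 + f)**2)/(-226) = (((3 + 2*(-5)**2) - 7)*(-2 - 3)**2)/(-226) = (((3 + 2*25) - 7)*(-5)**2)*(-1/226) = (((3 + 50) - 7)*25)*(-1/226) = ((53 - 7)*25)*(-1/226) = (46*25)*(-1/226) = 1150*(-1/226) = -575/113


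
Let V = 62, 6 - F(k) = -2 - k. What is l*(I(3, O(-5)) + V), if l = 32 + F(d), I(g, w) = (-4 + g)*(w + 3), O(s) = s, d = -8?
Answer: 2048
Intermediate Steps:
F(k) = 8 + k (F(k) = 6 - (-2 - k) = 6 + (2 + k) = 8 + k)
I(g, w) = (-4 + g)*(3 + w)
l = 32 (l = 32 + (8 - 8) = 32 + 0 = 32)
l*(I(3, O(-5)) + V) = 32*((-12 - 4*(-5) + 3*3 + 3*(-5)) + 62) = 32*((-12 + 20 + 9 - 15) + 62) = 32*(2 + 62) = 32*64 = 2048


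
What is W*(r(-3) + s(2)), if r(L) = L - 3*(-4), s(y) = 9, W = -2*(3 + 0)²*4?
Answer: -1296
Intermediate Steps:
W = -72 (W = -2*3²*4 = -2*9*4 = -18*4 = -72)
r(L) = 12 + L (r(L) = L + 12 = 12 + L)
W*(r(-3) + s(2)) = -72*((12 - 3) + 9) = -72*(9 + 9) = -72*18 = -1296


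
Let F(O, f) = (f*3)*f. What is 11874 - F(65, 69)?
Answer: -2409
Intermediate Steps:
F(O, f) = 3*f² (F(O, f) = (3*f)*f = 3*f²)
11874 - F(65, 69) = 11874 - 3*69² = 11874 - 3*4761 = 11874 - 1*14283 = 11874 - 14283 = -2409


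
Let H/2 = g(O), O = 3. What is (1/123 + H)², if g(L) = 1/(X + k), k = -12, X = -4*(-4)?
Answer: 15625/60516 ≈ 0.25820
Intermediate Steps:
X = 16
g(L) = ¼ (g(L) = 1/(16 - 12) = 1/4 = ¼)
H = ½ (H = 2*(¼) = ½ ≈ 0.50000)
(1/123 + H)² = (1/123 + ½)² = (125/246)² = 15625/60516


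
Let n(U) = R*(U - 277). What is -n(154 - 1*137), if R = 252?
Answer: 65520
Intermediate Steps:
n(U) = -69804 + 252*U (n(U) = 252*(U - 277) = 252*(-277 + U) = -69804 + 252*U)
-n(154 - 1*137) = -(-69804 + 252*(154 - 1*137)) = -(-69804 + 252*(154 - 137)) = -(-69804 + 252*17) = -(-69804 + 4284) = -1*(-65520) = 65520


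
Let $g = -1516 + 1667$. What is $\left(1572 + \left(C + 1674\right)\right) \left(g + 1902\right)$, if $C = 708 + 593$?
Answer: $9334991$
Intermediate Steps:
$C = 1301$
$g = 151$
$\left(1572 + \left(C + 1674\right)\right) \left(g + 1902\right) = \left(1572 + \left(1301 + 1674\right)\right) \left(151 + 1902\right) = \left(1572 + 2975\right) 2053 = 4547 \cdot 2053 = 9334991$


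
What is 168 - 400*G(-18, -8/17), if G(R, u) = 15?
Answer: -5832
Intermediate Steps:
168 - 400*G(-18, -8/17) = 168 - 400*15 = 168 - 6000 = -5832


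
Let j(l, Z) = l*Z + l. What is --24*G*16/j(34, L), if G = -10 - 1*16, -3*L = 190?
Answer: 14976/3179 ≈ 4.7109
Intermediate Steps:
L = -190/3 (L = -⅓*190 = -190/3 ≈ -63.333)
j(l, Z) = l + Z*l (j(l, Z) = Z*l + l = l + Z*l)
G = -26 (G = -10 - 16 = -26)
--24*G*16/j(34, L) = --24*(-26)*16/(34*(1 - 190/3)) = -624*16/(34*(-187/3)) = -9984/(-6358/3) = -9984*(-3)/6358 = -1*(-14976/3179) = 14976/3179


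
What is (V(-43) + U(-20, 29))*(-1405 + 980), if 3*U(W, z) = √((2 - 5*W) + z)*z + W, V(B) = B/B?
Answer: 7225/3 - 12325*√131/3 ≈ -44614.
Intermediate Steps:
V(B) = 1
U(W, z) = W/3 + z*√(2 + z - 5*W)/3 (U(W, z) = (√((2 - 5*W) + z)*z + W)/3 = (√(2 + z - 5*W)*z + W)/3 = (z*√(2 + z - 5*W) + W)/3 = (W + z*√(2 + z - 5*W))/3 = W/3 + z*√(2 + z - 5*W)/3)
(V(-43) + U(-20, 29))*(-1405 + 980) = (1 + ((⅓)*(-20) + (⅓)*29*√(2 + 29 - 5*(-20))))*(-1405 + 980) = (1 + (-20/3 + (⅓)*29*√(2 + 29 + 100)))*(-425) = (1 + (-20/3 + (⅓)*29*√131))*(-425) = (1 + (-20/3 + 29*√131/3))*(-425) = (-17/3 + 29*√131/3)*(-425) = 7225/3 - 12325*√131/3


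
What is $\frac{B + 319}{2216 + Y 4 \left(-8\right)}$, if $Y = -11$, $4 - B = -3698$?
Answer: $\frac{4021}{2568} \approx 1.5658$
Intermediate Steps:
$B = 3702$ ($B = 4 - -3698 = 4 + 3698 = 3702$)
$\frac{B + 319}{2216 + Y 4 \left(-8\right)} = \frac{3702 + 319}{2216 + \left(-11\right) 4 \left(-8\right)} = \frac{4021}{2216 - -352} = \frac{4021}{2216 + 352} = \frac{4021}{2568}$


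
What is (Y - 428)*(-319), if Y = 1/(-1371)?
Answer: 187185691/1371 ≈ 1.3653e+5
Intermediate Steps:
Y = -1/1371 ≈ -0.00072939
(Y - 428)*(-319) = (-1/1371 - 428)*(-319) = -586789/1371*(-319) = 187185691/1371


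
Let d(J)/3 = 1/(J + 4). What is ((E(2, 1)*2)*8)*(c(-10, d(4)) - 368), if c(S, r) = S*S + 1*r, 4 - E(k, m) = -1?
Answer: -21410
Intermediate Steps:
E(k, m) = 5 (E(k, m) = 4 - 1*(-1) = 4 + 1 = 5)
d(J) = 3/(4 + J) (d(J) = 3/(J + 4) = 3/(4 + J))
c(S, r) = r + S² (c(S, r) = S² + r = r + S²)
((E(2, 1)*2)*8)*(c(-10, d(4)) - 368) = ((5*2)*8)*((3/(4 + 4) + (-10)²) - 368) = (10*8)*((3/8 + 100) - 368) = 80*((3*(⅛) + 100) - 368) = 80*((3/8 + 100) - 368) = 80*(803/8 - 368) = 80*(-2141/8) = -21410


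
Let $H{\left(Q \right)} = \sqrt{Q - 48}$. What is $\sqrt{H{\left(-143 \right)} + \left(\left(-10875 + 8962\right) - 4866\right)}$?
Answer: $\sqrt{-6779 + i \sqrt{191}} \approx 0.0839 + 82.335 i$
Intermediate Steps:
$H{\left(Q \right)} = \sqrt{-48 + Q}$
$\sqrt{H{\left(-143 \right)} + \left(\left(-10875 + 8962\right) - 4866\right)} = \sqrt{\sqrt{-48 - 143} + \left(\left(-10875 + 8962\right) - 4866\right)} = \sqrt{\sqrt{-191} - 6779} = \sqrt{i \sqrt{191} - 6779} = \sqrt{-6779 + i \sqrt{191}}$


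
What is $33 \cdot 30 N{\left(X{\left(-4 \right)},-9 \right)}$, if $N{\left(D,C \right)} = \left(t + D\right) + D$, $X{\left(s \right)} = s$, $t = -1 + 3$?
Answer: $-5940$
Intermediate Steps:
$t = 2$
$N{\left(D,C \right)} = 2 + 2 D$ ($N{\left(D,C \right)} = \left(2 + D\right) + D = 2 + 2 D$)
$33 \cdot 30 N{\left(X{\left(-4 \right)},-9 \right)} = 33 \cdot 30 \left(2 + 2 \left(-4\right)\right) = 990 \left(2 - 8\right) = 990 \left(-6\right) = -5940$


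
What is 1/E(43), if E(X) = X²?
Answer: 1/1849 ≈ 0.00054083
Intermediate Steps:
1/E(43) = 1/(43²) = 1/1849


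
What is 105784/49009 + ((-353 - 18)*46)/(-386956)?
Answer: 20885070549/9482163302 ≈ 2.2026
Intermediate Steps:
105784/49009 + ((-353 - 18)*46)/(-386956) = 105784*(1/49009) - 371*46*(-1/386956) = 105784/49009 - 17066*(-1/386956) = 105784/49009 + 8533/193478 = 20885070549/9482163302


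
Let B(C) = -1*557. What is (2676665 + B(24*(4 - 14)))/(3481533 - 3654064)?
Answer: -2676108/172531 ≈ -15.511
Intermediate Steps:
B(C) = -557
(2676665 + B(24*(4 - 14)))/(3481533 - 3654064) = (2676665 - 557)/(3481533 - 3654064) = 2676108/(-172531) = 2676108*(-1/172531) = -2676108/172531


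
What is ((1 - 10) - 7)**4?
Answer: 65536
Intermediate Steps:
((1 - 10) - 7)**4 = (-9 - 7)**4 = (-16)**4 = 65536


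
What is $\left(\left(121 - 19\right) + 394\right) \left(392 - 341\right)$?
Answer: $25296$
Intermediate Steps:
$\left(\left(121 - 19\right) + 394\right) \left(392 - 341\right) = \left(\left(121 - 19\right) + 394\right) 51 = \left(102 + 394\right) 51 = 496 \cdot 51 = 25296$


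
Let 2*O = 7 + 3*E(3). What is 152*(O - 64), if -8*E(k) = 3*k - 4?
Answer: -18677/2 ≈ -9338.5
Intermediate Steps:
E(k) = 1/2 - 3*k/8 (E(k) = -(3*k - 4)/8 = -(-4 + 3*k)/8 = 1/2 - 3*k/8)
O = 41/16 (O = (7 + 3*(1/2 - 3/8*3))/2 = (7 + 3*(1/2 - 9/8))/2 = (7 + 3*(-5/8))/2 = (7 - 15/8)/2 = (1/2)*(41/8) = 41/16 ≈ 2.5625)
152*(O - 64) = 152*(41/16 - 64) = 152*(-983/16) = -18677/2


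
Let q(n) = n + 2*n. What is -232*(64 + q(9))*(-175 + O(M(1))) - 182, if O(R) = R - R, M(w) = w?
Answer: 3694418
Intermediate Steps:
O(R) = 0
q(n) = 3*n
-232*(64 + q(9))*(-175 + O(M(1))) - 182 = -232*(64 + 3*9)*(-175 + 0) - 182 = -232*(64 + 27)*(-175) - 182 = -21112*(-175) - 182 = -232*(-15925) - 182 = 3694600 - 182 = 3694418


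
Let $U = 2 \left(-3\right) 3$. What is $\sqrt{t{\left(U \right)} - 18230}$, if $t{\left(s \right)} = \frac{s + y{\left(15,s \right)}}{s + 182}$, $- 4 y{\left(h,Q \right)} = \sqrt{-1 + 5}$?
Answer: $\frac{i \sqrt{490317114}}{164} \approx 135.02 i$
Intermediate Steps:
$y{\left(h,Q \right)} = - \frac{1}{2}$ ($y{\left(h,Q \right)} = - \frac{\sqrt{-1 + 5}}{4} = - \frac{\sqrt{4}}{4} = \left(- \frac{1}{4}\right) 2 = - \frac{1}{2}$)
$U = -18$ ($U = \left(-6\right) 3 = -18$)
$t{\left(s \right)} = \frac{- \frac{1}{2} + s}{182 + s}$ ($t{\left(s \right)} = \frac{s - \frac{1}{2}}{s + 182} = \frac{- \frac{1}{2} + s}{182 + s}$)
$\sqrt{t{\left(U \right)} - 18230} = \sqrt{\frac{- \frac{1}{2} - 18}{182 - 18} - 18230} = \sqrt{\frac{1}{164} \left(- \frac{37}{2}\right) - 18230} = \sqrt{- \frac{37}{328} - 18230} = \sqrt{- \frac{5979477}{328}} = \frac{i \sqrt{490317114}}{164}$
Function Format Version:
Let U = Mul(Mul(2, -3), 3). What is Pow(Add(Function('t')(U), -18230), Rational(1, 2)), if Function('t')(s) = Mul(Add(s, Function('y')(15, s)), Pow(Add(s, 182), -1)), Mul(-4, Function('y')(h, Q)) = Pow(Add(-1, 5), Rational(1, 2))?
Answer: Mul(Rational(1, 164), I, Pow(490317114, Rational(1, 2))) ≈ Mul(135.02, I)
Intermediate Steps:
Function('y')(h, Q) = Rational(-1, 2) (Function('y')(h, Q) = Mul(Rational(-1, 4), Pow(Add(-1, 5), Rational(1, 2))) = Mul(Rational(-1, 4), Pow(4, Rational(1, 2))) = Mul(Rational(-1, 4), 2) = Rational(-1, 2))
U = -18 (U = Mul(-6, 3) = -18)
Function('t')(s) = Mul(Pow(Add(182, s), -1), Add(Rational(-1, 2), s)) (Function('t')(s) = Mul(Add(s, Rational(-1, 2)), Pow(Add(s, 182), -1)) = Mul(Add(Rational(-1, 2), s), Pow(Add(182, s), -1)) = Mul(Pow(Add(182, s), -1), Add(Rational(-1, 2), s)))
Pow(Add(Function('t')(U), -18230), Rational(1, 2)) = Pow(Add(Mul(Pow(Add(182, -18), -1), Add(Rational(-1, 2), -18)), -18230), Rational(1, 2)) = Pow(Add(Mul(Pow(164, -1), Rational(-37, 2)), -18230), Rational(1, 2)) = Pow(Add(Mul(Rational(1, 164), Rational(-37, 2)), -18230), Rational(1, 2)) = Pow(Add(Rational(-37, 328), -18230), Rational(1, 2)) = Pow(Rational(-5979477, 328), Rational(1, 2)) = Mul(Rational(1, 164), I, Pow(490317114, Rational(1, 2)))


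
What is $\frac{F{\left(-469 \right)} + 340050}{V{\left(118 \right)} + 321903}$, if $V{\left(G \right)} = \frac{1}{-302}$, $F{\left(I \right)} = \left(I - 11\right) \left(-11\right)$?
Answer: $\frac{20857932}{19442941} \approx 1.0728$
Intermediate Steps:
$F{\left(I \right)} = 121 - 11 I$ ($F{\left(I \right)} = \left(-11 + I\right) \left(-11\right) = 121 - 11 I$)
$V{\left(G \right)} = - \frac{1}{302}$
$\frac{F{\left(-469 \right)} + 340050}{V{\left(118 \right)} + 321903} = \frac{\left(121 - -5159\right) + 340050}{- \frac{1}{302} + 321903} = \frac{\left(121 + 5159\right) + 340050}{\frac{97214705}{302}} = \left(5280 + 340050\right) \frac{302}{97214705} = 345330 \cdot \frac{302}{97214705} = \frac{20857932}{19442941}$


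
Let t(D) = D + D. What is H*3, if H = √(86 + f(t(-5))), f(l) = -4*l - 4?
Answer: 3*√122 ≈ 33.136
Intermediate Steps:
t(D) = 2*D
f(l) = -4 - 4*l
H = √122 (H = √(86 + (-4 - 8*(-5))) = √(86 + (-4 - 4*(-10))) = √(86 + (-4 + 40)) = √(86 + 36) = √122 ≈ 11.045)
H*3 = √122*3 = 3*√122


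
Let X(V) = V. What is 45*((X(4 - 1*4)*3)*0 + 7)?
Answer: 315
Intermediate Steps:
45*((X(4 - 1*4)*3)*0 + 7) = 45*(((4 - 1*4)*3)*0 + 7) = 45*(((4 - 4)*3)*0 + 7) = 45*((0*3)*0 + 7) = 45*(0*0 + 7) = 45*(0 + 7) = 45*7 = 315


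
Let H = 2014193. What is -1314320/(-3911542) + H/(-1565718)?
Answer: -2910373016923/3062185858578 ≈ -0.95042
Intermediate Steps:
-1314320/(-3911542) + H/(-1565718) = -1314320/(-3911542) + 2014193/(-1565718) = -1314320*(-1/3911542) + 2014193*(-1/1565718) = 657160/1955771 - 2014193/1565718 = -2910373016923/3062185858578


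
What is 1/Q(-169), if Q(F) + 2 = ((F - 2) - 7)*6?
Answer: -1/1070 ≈ -0.00093458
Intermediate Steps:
Q(F) = -56 + 6*F (Q(F) = -2 + ((F - 2) - 7)*6 = -2 + ((-2 + F) - 7)*6 = -2 + (-9 + F)*6 = -2 + (-54 + 6*F) = -56 + 6*F)
1/Q(-169) = 1/(-56 + 6*(-169)) = 1/(-56 - 1014) = 1/(-1070) = -1/1070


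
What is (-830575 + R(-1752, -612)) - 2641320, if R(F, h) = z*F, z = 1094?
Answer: -5388583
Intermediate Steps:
R(F, h) = 1094*F
(-830575 + R(-1752, -612)) - 2641320 = (-830575 + 1094*(-1752)) - 2641320 = (-830575 - 1916688) - 2641320 = -2747263 - 2641320 = -5388583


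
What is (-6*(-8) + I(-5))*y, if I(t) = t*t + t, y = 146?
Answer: 9928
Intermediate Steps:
I(t) = t + t² (I(t) = t² + t = t + t²)
(-6*(-8) + I(-5))*y = (-6*(-8) - 5*(1 - 5))*146 = (48 - 5*(-4))*146 = (48 + 20)*146 = 68*146 = 9928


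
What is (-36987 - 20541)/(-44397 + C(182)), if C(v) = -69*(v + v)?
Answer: 24/29 ≈ 0.82759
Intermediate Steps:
C(v) = -138*v
(-36987 - 20541)/(-44397 + C(182)) = (-36987 - 20541)/(-44397 - 138*182) = -57528/(-44397 - 25116) = -57528/(-69513) = -57528*(-1/69513) = 24/29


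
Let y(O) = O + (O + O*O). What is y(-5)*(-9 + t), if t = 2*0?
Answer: -135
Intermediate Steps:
t = 0
y(O) = O² + 2*O (y(O) = O + (O + O²) = O² + 2*O)
y(-5)*(-9 + t) = (-5*(2 - 5))*(-9 + 0) = -5*(-3)*(-9) = 15*(-9) = -135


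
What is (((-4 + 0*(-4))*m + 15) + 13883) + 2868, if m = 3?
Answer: 16754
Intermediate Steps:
(((-4 + 0*(-4))*m + 15) + 13883) + 2868 = (((-4 + 0*(-4))*3 + 15) + 13883) + 2868 = (((-4 + 0)*3 + 15) + 13883) + 2868 = ((-4*3 + 15) + 13883) + 2868 = ((-12 + 15) + 13883) + 2868 = (3 + 13883) + 2868 = 13886 + 2868 = 16754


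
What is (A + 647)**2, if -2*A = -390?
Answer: 708964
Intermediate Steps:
A = 195 (A = -1/2*(-390) = 195)
(A + 647)**2 = (195 + 647)**2 = 842**2 = 708964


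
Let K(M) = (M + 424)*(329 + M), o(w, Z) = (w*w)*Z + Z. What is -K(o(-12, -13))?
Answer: -2273316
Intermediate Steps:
o(w, Z) = Z + Z*w² (o(w, Z) = w²*Z + Z = Z*w² + Z = Z + Z*w²)
K(M) = (329 + M)*(424 + M) (K(M) = (424 + M)*(329 + M) = (329 + M)*(424 + M))
-K(o(-12, -13)) = -(139496 + (-13*(1 + (-12)²))² + 753*(-13*(1 + (-12)²))) = -(139496 + (-13*(1 + 144))² + 753*(-13*(1 + 144))) = -(139496 + (-13*145)² + 753*(-13*145)) = -(139496 + (-1885)² + 753*(-1885)) = -(139496 + 3553225 - 1419405) = -1*2273316 = -2273316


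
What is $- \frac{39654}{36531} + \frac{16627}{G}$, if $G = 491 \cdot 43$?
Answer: $- \frac{25534885}{85697667} \approx -0.29796$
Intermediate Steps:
$G = 21113$
$- \frac{39654}{36531} + \frac{16627}{G} = - \frac{39654}{36531} + \frac{16627}{21113} = \left(-39654\right) \frac{1}{36531} + 16627 \cdot \frac{1}{21113} = - \frac{4406}{4059} + \frac{16627}{21113} = - \frac{25534885}{85697667}$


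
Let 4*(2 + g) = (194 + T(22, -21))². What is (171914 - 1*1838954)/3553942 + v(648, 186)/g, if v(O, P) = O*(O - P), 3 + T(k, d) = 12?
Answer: 2093588022864/73212982171 ≈ 28.596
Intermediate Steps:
T(k, d) = 9 (T(k, d) = -3 + 12 = 9)
g = 41201/4 (g = -2 + (194 + 9)²/4 = -2 + (¼)*203² = -2 + (¼)*41209 = -2 + 41209/4 = 41201/4 ≈ 10300.)
(171914 - 1*1838954)/3553942 + v(648, 186)/g = (171914 - 1*1838954)/3553942 + (648*(648 - 1*186))/(41201/4) = (171914 - 1838954)*(1/3553942) + (648*(648 - 186))*(4/41201) = -1667040*1/3553942 + (648*462)*(4/41201) = -833520/1776971 + 299376*(4/41201) = -833520/1776971 + 1197504/41201 = 2093588022864/73212982171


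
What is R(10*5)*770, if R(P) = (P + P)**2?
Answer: 7700000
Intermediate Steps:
R(P) = 4*P**2 (R(P) = (2*P)**2 = 4*P**2)
R(10*5)*770 = (4*(10*5)**2)*770 = (4*50**2)*770 = (4*2500)*770 = 10000*770 = 7700000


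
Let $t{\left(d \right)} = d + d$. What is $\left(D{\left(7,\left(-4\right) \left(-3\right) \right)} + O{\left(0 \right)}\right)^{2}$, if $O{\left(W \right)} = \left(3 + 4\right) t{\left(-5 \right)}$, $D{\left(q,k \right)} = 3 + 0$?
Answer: $4489$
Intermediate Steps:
$t{\left(d \right)} = 2 d$
$D{\left(q,k \right)} = 3$
$O{\left(W \right)} = -70$ ($O{\left(W \right)} = \left(3 + 4\right) 2 \left(-5\right) = 7 \left(-10\right) = -70$)
$\left(D{\left(7,\left(-4\right) \left(-3\right) \right)} + O{\left(0 \right)}\right)^{2} = \left(3 - 70\right)^{2} = \left(-67\right)^{2} = 4489$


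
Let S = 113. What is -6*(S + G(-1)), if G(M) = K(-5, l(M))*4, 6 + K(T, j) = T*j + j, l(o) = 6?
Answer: 42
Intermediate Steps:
K(T, j) = -6 + j + T*j (K(T, j) = -6 + (T*j + j) = -6 + (j + T*j) = -6 + j + T*j)
G(M) = -120 (G(M) = (-6 + 6 - 5*6)*4 = (-6 + 6 - 30)*4 = -30*4 = -120)
-6*(S + G(-1)) = -6*(113 - 120) = -6*(-7) = 42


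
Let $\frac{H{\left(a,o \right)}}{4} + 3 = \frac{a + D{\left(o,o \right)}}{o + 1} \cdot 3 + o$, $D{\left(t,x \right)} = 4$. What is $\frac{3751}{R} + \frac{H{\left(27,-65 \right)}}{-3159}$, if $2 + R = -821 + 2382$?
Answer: $\frac{196520299}{78798096} \approx 2.494$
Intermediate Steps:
$H{\left(a,o \right)} = -12 + 4 o + \frac{12 \left(4 + a\right)}{1 + o}$ ($H{\left(a,o \right)} = -12 + 4 \left(\frac{a + 4}{o + 1} \cdot 3 + o\right) = -12 + 4 \left(\frac{4 + a}{1 + o} 3 + o\right) = -12 + 4 \left(\frac{3 \left(4 + a\right)}{1 + o} + o\right) = -12 + 4 \left(o + \frac{3 \left(4 + a\right)}{1 + o}\right) = -12 + \left(4 o + \frac{12 \left(4 + a\right)}{1 + o}\right) = -12 + 4 o + \frac{12 \left(4 + a\right)}{1 + o}$)
$R = 1559$ ($R = -2 + \left(-821 + 2382\right) = -2 + 1561 = 1559$)
$\frac{3751}{R} + \frac{H{\left(27,-65 \right)}}{-3159} = \frac{3751}{1559} + \frac{4 \frac{1}{1 - 65} \left(9 + \left(-65\right)^{2} - -130 + 3 \cdot 27\right)}{-3159} = 3751 \cdot \frac{1}{1559} + \frac{4 \left(9 + 4225 + 130 + 81\right)}{-64} \left(- \frac{1}{3159}\right) = \frac{3751}{1559} + 4 \left(- \frac{1}{64}\right) 4445 \left(- \frac{1}{3159}\right) = \frac{3751}{1559} - - \frac{4445}{50544} = \frac{3751}{1559} + \frac{4445}{50544} = \frac{196520299}{78798096}$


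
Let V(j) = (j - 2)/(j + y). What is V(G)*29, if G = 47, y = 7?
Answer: 145/6 ≈ 24.167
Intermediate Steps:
V(j) = (-2 + j)/(7 + j) (V(j) = (j - 2)/(j + 7) = (-2 + j)/(7 + j))
V(G)*29 = ((-2 + 47)/(7 + 47))*29 = (45/54)*29 = ((1/54)*45)*29 = (⅚)*29 = 145/6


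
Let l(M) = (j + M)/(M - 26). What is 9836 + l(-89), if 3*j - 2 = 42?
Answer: 3393643/345 ≈ 9836.6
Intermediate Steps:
j = 44/3 (j = ⅔ + (⅓)*42 = ⅔ + 14 = 44/3 ≈ 14.667)
l(M) = (44/3 + M)/(-26 + M) (l(M) = (44/3 + M)/(M - 26) = (44/3 + M)/(-26 + M))
9836 + l(-89) = 9836 + (44/3 - 89)/(-26 - 89) = 9836 - 223/3/(-115) = 9836 - 1/115*(-223/3) = 9836 + 223/345 = 3393643/345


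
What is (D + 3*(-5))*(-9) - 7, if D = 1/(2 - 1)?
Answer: 119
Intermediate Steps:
D = 1 (D = 1/1 = 1)
(D + 3*(-5))*(-9) - 7 = (1 + 3*(-5))*(-9) - 7 = (1 - 15)*(-9) - 7 = -14*(-9) - 7 = 126 - 7 = 119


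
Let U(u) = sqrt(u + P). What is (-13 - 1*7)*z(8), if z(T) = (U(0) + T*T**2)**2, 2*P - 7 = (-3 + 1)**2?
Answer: -5242990 - 10240*sqrt(22) ≈ -5.2910e+6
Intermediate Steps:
P = 11/2 (P = 7/2 + (-3 + 1)**2/2 = 7/2 + (1/2)*(-2)**2 = 7/2 + (1/2)*4 = 7/2 + 2 = 11/2 ≈ 5.5000)
U(u) = sqrt(11/2 + u) (U(u) = sqrt(u + 11/2) = sqrt(11/2 + u))
z(T) = (T**3 + sqrt(22)/2)**2 (z(T) = (sqrt(22 + 4*0)/2 + T*T**2)**2 = (sqrt(22 + 0)/2 + T**3)**2 = (sqrt(22)/2 + T**3)**2 = (T**3 + sqrt(22)/2)**2)
(-13 - 1*7)*z(8) = (-13 - 1*7)*((sqrt(22) + 2*8**3)**2/4) = (-13 - 7)*((sqrt(22) + 2*512)**2/4) = -5*(sqrt(22) + 1024)**2 = -5*(1024 + sqrt(22))**2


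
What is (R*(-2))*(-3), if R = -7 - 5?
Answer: -72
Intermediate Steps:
R = -12
(R*(-2))*(-3) = -12*(-2)*(-3) = 24*(-3) = -72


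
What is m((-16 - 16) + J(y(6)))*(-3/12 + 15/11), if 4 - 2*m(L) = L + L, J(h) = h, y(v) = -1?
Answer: 1715/44 ≈ 38.977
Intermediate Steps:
m(L) = 2 - L (m(L) = 2 - (L + L)/2 = 2 - L)
m((-16 - 16) + J(y(6)))*(-3/12 + 15/11) = (2 - ((-16 - 16) - 1))*(-3/12 + 15/11) = (2 - (-32 - 1))*(-3*1/12 + 15*(1/11)) = (2 - 1*(-33))*(-¼ + 15/11) = (2 + 33)*(49/44) = 35*(49/44) = 1715/44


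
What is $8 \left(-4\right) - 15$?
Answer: $-47$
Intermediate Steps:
$8 \left(-4\right) - 15 = -32 - 15 = -47$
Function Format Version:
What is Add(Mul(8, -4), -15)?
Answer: -47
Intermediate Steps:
Add(Mul(8, -4), -15) = Add(-32, -15) = -47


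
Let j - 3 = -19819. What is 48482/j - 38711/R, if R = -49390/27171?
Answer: 5210100710779/244678060 ≈ 21294.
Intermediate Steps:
j = -19816 (j = 3 - 19819 = -19816)
R = -49390/27171 (R = -49390*1/27171 = -49390/27171 ≈ -1.8177)
48482/j - 38711/R = 48482/(-19816) - 38711/(-49390/27171) = 48482*(-1/19816) - 38711*(-27171/49390) = -24241/9908 + 1051816581/49390 = 5210100710779/244678060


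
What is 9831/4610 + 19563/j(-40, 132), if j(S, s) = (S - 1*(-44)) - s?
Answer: -44463531/295040 ≈ -150.70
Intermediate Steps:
j(S, s) = 44 + S - s (j(S, s) = (S + 44) - s = (44 + S) - s = 44 + S - s)
9831/4610 + 19563/j(-40, 132) = 9831/4610 + 19563/(44 - 40 - 1*132) = 9831*(1/4610) + 19563/(44 - 40 - 132) = 9831/4610 + 19563/(-128) = 9831/4610 + 19563*(-1/128) = 9831/4610 - 19563/128 = -44463531/295040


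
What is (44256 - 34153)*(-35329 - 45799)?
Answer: -819636184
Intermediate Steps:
(44256 - 34153)*(-35329 - 45799) = 10103*(-81128) = -819636184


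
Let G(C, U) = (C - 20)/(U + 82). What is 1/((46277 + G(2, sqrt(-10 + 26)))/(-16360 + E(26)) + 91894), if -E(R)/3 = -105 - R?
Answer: 686581/63090684512 ≈ 1.0882e-5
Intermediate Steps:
G(C, U) = (-20 + C)/(82 + U)
E(R) = 315 + 3*R (E(R) = -3*(-105 - R) = 315 + 3*R)
1/((46277 + G(2, sqrt(-10 + 26)))/(-16360 + E(26)) + 91894) = 1/((46277 + (-20 + 2)/(82 + sqrt(-10 + 26)))/(-16360 + (315 + 3*26)) + 91894) = 1/((46277 - 18/(82 + sqrt(16)))/(-16360 + (315 + 78)) + 91894) = 1/((46277 - 18/(82 + 4))/(-16360 + 393) + 91894) = 1/((46277 - 18/86)/(-15967) + 91894) = 1/((46277 + (1/86)*(-18))*(-1/15967) + 91894) = 1/((46277 - 9/43)*(-1/15967) + 91894) = 1/((1989902/43)*(-1/15967) + 91894) = 1/(-1989902/686581 + 91894) = 1/(63090684512/686581) = 686581/63090684512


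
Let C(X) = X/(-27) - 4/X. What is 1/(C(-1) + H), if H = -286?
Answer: -27/7613 ≈ -0.0035466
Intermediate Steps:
C(X) = -4/X - X/27 (C(X) = X*(-1/27) - 4/X = -X/27 - 4/X = -4/X - X/27)
1/(C(-1) + H) = 1/((-4/(-1) - 1/27*(-1)) - 286) = 1/((-4*(-1) + 1/27) - 286) = 1/((4 + 1/27) - 286) = 1/(109/27 - 286) = 1/(-7613/27) = -27/7613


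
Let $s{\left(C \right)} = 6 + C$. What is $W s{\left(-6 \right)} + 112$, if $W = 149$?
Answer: $112$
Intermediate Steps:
$W s{\left(-6 \right)} + 112 = 149 \left(6 - 6\right) + 112 = 149 \cdot 0 + 112 = 0 + 112 = 112$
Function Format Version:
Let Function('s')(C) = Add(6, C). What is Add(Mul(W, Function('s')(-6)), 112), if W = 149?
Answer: 112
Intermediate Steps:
Add(Mul(W, Function('s')(-6)), 112) = Add(Mul(149, Add(6, -6)), 112) = Add(Mul(149, 0), 112) = Add(0, 112) = 112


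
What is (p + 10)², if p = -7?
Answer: 9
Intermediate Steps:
(p + 10)² = (-7 + 10)² = 3² = 9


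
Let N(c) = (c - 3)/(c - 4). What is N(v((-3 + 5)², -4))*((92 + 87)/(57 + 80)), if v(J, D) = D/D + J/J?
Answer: 179/274 ≈ 0.65329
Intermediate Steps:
v(J, D) = 2 (v(J, D) = 1 + 1 = 2)
N(c) = (-3 + c)/(-4 + c)
N(v((-3 + 5)², -4))*((92 + 87)/(57 + 80)) = ((-3 + 2)/(-4 + 2))*((92 + 87)/(57 + 80)) = (-1/(-2))*(179/137) = (-½*(-1))*(179*(1/137)) = (½)*(179/137) = 179/274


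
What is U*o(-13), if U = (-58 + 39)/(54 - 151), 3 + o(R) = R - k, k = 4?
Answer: -380/97 ≈ -3.9175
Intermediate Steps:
o(R) = -7 + R (o(R) = -3 + (R - 1*4) = -3 + (R - 4) = -3 + (-4 + R) = -7 + R)
U = 19/97 (U = -19/(-97) = -19*(-1/97) = 19/97 ≈ 0.19588)
U*o(-13) = 19*(-7 - 13)/97 = (19/97)*(-20) = -380/97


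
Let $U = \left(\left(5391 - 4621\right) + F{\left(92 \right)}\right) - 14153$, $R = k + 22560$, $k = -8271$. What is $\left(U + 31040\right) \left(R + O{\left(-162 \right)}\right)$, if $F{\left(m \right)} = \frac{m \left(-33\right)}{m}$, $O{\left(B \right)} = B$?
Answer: $248974248$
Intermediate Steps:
$R = 14289$ ($R = -8271 + 22560 = 14289$)
$F{\left(m \right)} = -33$ ($F{\left(m \right)} = \frac{\left(-33\right) m}{m} = -33$)
$U = -13416$ ($U = \left(\left(5391 - 4621\right) - 33\right) - 14153 = \left(770 - 33\right) - 14153 = 737 - 14153 = -13416$)
$\left(U + 31040\right) \left(R + O{\left(-162 \right)}\right) = \left(-13416 + 31040\right) \left(14289 - 162\right) = 17624 \cdot 14127 = 248974248$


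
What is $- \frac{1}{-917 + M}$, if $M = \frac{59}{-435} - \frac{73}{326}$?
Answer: $\frac{141810}{130090759} \approx 0.0010901$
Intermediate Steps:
$M = - \frac{50989}{141810}$ ($M = 59 \left(- \frac{1}{435}\right) - \frac{73}{326} = - \frac{59}{435} - \frac{73}{326} = - \frac{50989}{141810} \approx -0.35956$)
$- \frac{1}{-917 + M} = - \frac{1}{-917 - \frac{50989}{141810}} = - \frac{1}{- \frac{130090759}{141810}} = \left(-1\right) \left(- \frac{141810}{130090759}\right) = \frac{141810}{130090759}$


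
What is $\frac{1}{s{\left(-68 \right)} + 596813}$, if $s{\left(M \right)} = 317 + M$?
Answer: $\frac{1}{597062} \approx 1.6749 \cdot 10^{-6}$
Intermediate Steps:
$\frac{1}{s{\left(-68 \right)} + 596813} = \frac{1}{\left(317 - 68\right) + 596813} = \frac{1}{249 + 596813} = \frac{1}{597062}$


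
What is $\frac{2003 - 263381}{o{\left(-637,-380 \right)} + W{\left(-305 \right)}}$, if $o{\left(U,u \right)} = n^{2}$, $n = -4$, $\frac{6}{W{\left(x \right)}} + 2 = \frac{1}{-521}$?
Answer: $- \frac{136308627}{6781} \approx -20102.0$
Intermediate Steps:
$W{\left(x \right)} = - \frac{3126}{1043}$ ($W{\left(x \right)} = \frac{6}{-2 + \frac{1}{-521}} = \frac{6}{-2 - \frac{1}{521}} = \frac{6}{- \frac{1043}{521}} = 6 \left(- \frac{521}{1043}\right) = - \frac{3126}{1043}$)
$o{\left(U,u \right)} = 16$ ($o{\left(U,u \right)} = \left(-4\right)^{2} = 16$)
$\frac{2003 - 263381}{o{\left(-637,-380 \right)} + W{\left(-305 \right)}} = \frac{2003 - 263381}{16 - \frac{3126}{1043}} = - \frac{261378}{\frac{13562}{1043}} = \left(-261378\right) \frac{1043}{13562} = - \frac{136308627}{6781}$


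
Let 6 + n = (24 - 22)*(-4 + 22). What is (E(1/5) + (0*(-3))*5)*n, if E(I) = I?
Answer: 6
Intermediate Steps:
n = 30 (n = -6 + (24 - 22)*(-4 + 22) = -6 + 2*18 = -6 + 36 = 30)
(E(1/5) + (0*(-3))*5)*n = (1/5 + (0*(-3))*5)*30 = (⅕ + 0*5)*30 = (⅕ + 0)*30 = (⅕)*30 = 6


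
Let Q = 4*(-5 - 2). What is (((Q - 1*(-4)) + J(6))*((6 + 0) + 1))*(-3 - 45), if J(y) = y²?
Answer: -4032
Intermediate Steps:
Q = -28 (Q = 4*(-7) = -28)
(((Q - 1*(-4)) + J(6))*((6 + 0) + 1))*(-3 - 45) = (((-28 - 1*(-4)) + 6²)*((6 + 0) + 1))*(-3 - 45) = (((-28 + 4) + 36)*(6 + 1))*(-48) = ((-24 + 36)*7)*(-48) = (12*7)*(-48) = 84*(-48) = -4032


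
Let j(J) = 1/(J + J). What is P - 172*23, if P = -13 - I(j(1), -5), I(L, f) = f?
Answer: -3964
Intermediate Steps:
j(J) = 1/(2*J)
P = -8 (P = -13 - 1*(-5) = -13 + 5 = -8)
P - 172*23 = -8 - 172*23 = -8 - 86*46 = -8 - 3956 = -3964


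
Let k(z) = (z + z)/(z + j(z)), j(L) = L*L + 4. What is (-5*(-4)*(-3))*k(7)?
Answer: -14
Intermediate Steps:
j(L) = 4 + L² (j(L) = L² + 4 = 4 + L²)
k(z) = 2*z/(4 + z + z²) (k(z) = (z + z)/(z + (4 + z²)) = (2*z)/(4 + z + z²) = 2*z/(4 + z + z²))
(-5*(-4)*(-3))*k(7) = (-5*(-4)*(-3))*(2*7/(4 + 7 + 7²)) = (20*(-3))*(2*7/(4 + 7 + 49)) = -120*7/60 = -60*7/30 = -14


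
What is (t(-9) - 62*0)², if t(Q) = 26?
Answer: 676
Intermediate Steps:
(t(-9) - 62*0)² = (26 - 62*0)² = (26 + 0)² = 26² = 676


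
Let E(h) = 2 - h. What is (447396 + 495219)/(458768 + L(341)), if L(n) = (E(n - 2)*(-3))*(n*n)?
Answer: 942615/118018859 ≈ 0.0079870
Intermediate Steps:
L(n) = n²*(-12 + 3*n) (L(n) = ((2 - (n - 2))*(-3))*(n*n) = ((2 - (-2 + n))*(-3))*n² = ((2 + (2 - n))*(-3))*n² = ((4 - n)*(-3))*n² = (-12 + 3*n)*n² = n²*(-12 + 3*n))
(447396 + 495219)/(458768 + L(341)) = (447396 + 495219)/(458768 + 3*341²*(-4 + 341)) = 942615/(458768 + 3*116281*337) = 942615/(458768 + 117560091) = 942615/118018859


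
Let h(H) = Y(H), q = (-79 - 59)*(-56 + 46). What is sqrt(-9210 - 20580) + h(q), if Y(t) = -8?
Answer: -8 + 3*I*sqrt(3310) ≈ -8.0 + 172.6*I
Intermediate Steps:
q = 1380 (q = -138*(-10) = 1380)
h(H) = -8
sqrt(-9210 - 20580) + h(q) = sqrt(-9210 - 20580) - 8 = sqrt(-29790) - 8 = 3*I*sqrt(3310) - 8 = -8 + 3*I*sqrt(3310)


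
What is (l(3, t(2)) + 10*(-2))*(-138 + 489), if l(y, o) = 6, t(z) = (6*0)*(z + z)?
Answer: -4914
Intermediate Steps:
t(z) = 0 (t(z) = 0*(2*z) = 0)
(l(3, t(2)) + 10*(-2))*(-138 + 489) = (6 + 10*(-2))*(-138 + 489) = (6 - 20)*351 = -14*351 = -4914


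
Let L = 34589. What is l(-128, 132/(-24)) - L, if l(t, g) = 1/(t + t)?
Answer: -8854785/256 ≈ -34589.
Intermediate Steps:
l(t, g) = 1/(2*t)
l(-128, 132/(-24)) - L = (½)/(-128) - 1*34589 = (½)*(-1/128) - 34589 = -1/256 - 34589 = -8854785/256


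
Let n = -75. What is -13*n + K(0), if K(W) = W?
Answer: 975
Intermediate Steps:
-13*n + K(0) = -13*(-75) + 0 = 975 + 0 = 975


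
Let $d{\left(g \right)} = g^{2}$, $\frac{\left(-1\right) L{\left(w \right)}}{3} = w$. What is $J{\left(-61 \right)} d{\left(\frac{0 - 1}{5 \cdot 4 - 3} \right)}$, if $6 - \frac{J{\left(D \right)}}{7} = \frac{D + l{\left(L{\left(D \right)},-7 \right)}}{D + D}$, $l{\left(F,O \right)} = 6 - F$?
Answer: $\frac{1729}{17629} \approx 0.098077$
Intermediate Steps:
$L{\left(w \right)} = - 3 w$
$J{\left(D \right)} = 42 - \frac{7 \left(6 + 4 D\right)}{2 D}$ ($J{\left(D \right)} = 42 - 7 \frac{D - \left(-6 - 3 D\right)}{D + D} = 42 - 7 \frac{D + \left(6 + 3 D\right)}{2 D} = 42 - 7 \left(6 + 4 D\right) \frac{1}{2 D} = 42 - 7 \frac{6 + 4 D}{2 D} = 42 - \frac{7 \left(6 + 4 D\right)}{2 D}$)
$J{\left(-61 \right)} d{\left(\frac{0 - 1}{5 \cdot 4 - 3} \right)} = \left(28 - \frac{21}{-61}\right) \left(\frac{0 - 1}{5 \cdot 4 - 3}\right)^{2} = \left(28 - - \frac{21}{61}\right) \left(- \frac{1}{20 - 3}\right)^{2} = \left(28 + \frac{21}{61}\right) \left(- \frac{1}{17}\right)^{2} = \frac{1729 \left(\left(-1\right) \frac{1}{17}\right)^{2}}{61} = \frac{1729 \left(- \frac{1}{17}\right)^{2}}{61} = \frac{1729}{61} \cdot \frac{1}{289} = \frac{1729}{17629}$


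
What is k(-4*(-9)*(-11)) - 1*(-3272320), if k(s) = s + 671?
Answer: 3272595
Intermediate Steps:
k(s) = 671 + s
k(-4*(-9)*(-11)) - 1*(-3272320) = (671 - 4*(-9)*(-11)) - 1*(-3272320) = (671 + 36*(-11)) + 3272320 = (671 - 396) + 3272320 = 275 + 3272320 = 3272595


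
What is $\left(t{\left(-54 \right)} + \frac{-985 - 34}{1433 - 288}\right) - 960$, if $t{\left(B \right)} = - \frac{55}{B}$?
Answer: $- \frac{59348851}{61830} \approx -959.87$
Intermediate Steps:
$\left(t{\left(-54 \right)} + \frac{-985 - 34}{1433 - 288}\right) - 960 = \left(- \frac{55}{-54} + \frac{-985 - 34}{1433 - 288}\right) - 960 = \left(\left(-55\right) \left(- \frac{1}{54}\right) - \frac{1019}{1145}\right) - 960 = \left(\frac{55}{54} - \frac{1019}{1145}\right) - 960 = \frac{7949}{61830} - 960 = - \frac{59348851}{61830}$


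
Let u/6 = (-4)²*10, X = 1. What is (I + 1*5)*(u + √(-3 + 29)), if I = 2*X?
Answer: 6720 + 7*√26 ≈ 6755.7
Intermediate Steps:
I = 2 (I = 2*1 = 2)
u = 960 (u = 6*((-4)²*10) = 6*(16*10) = 6*160 = 960)
(I + 1*5)*(u + √(-3 + 29)) = (2 + 1*5)*(960 + √(-3 + 29)) = (2 + 5)*(960 + √26) = 7*(960 + √26) = 6720 + 7*√26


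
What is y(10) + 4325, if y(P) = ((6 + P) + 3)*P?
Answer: 4515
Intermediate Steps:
y(P) = P*(9 + P) (y(P) = (9 + P)*P = P*(9 + P))
y(10) + 4325 = 10*(9 + 10) + 4325 = 10*19 + 4325 = 190 + 4325 = 4515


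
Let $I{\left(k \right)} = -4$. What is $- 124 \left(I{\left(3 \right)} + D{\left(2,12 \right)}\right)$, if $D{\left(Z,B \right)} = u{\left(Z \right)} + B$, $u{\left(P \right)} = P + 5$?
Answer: $-1860$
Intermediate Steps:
$u{\left(P \right)} = 5 + P$
$D{\left(Z,B \right)} = 5 + B + Z$ ($D{\left(Z,B \right)} = \left(5 + Z\right) + B = 5 + B + Z$)
$- 124 \left(I{\left(3 \right)} + D{\left(2,12 \right)}\right) = - 124 \left(-4 + \left(5 + 12 + 2\right)\right) = - 124 \left(-4 + 19\right) = \left(-124\right) 15 = -1860$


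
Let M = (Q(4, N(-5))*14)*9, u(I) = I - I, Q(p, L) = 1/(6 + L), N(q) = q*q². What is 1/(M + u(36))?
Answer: -17/18 ≈ -0.94444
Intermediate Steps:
N(q) = q³
u(I) = 0
M = -18/17 (M = (14/(6 + (-5)³))*9 = (14/(6 - 125))*9 = (14/(-119))*9 = -1/119*14*9 = -2/17*9 = -18/17 ≈ -1.0588)
1/(M + u(36)) = 1/(-18/17 + 0) = 1/(-18/17) = -17/18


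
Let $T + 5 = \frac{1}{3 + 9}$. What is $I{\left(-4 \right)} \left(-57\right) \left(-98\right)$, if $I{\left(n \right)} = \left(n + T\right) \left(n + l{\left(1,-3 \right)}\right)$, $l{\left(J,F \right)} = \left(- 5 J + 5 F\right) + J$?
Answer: $\frac{2291191}{2} \approx 1.1456 \cdot 10^{6}$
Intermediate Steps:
$l{\left(J,F \right)} = - 4 J + 5 F$
$T = - \frac{59}{12}$ ($T = -5 + \frac{1}{3 + 9} = -5 + \frac{1}{12} = - \frac{59}{12} \approx -4.9167$)
$I{\left(n \right)} = \left(-19 + n\right) \left(- \frac{59}{12} + n\right)$ ($I{\left(n \right)} = \left(n - \frac{59}{12}\right) \left(n + \left(\left(-4\right) 1 + 5 \left(-3\right)\right)\right) = \left(- \frac{59}{12} + n\right) \left(n - 19\right) = \left(- \frac{59}{12} + n\right) \left(-19 + n\right) = \left(-19 + n\right) \left(- \frac{59}{12} + n\right)$)
$I{\left(-4 \right)} \left(-57\right) \left(-98\right) = \left(\frac{1121}{12} + \left(-4\right)^{2} - - \frac{287}{3}\right) \left(-57\right) \left(-98\right) = \left(\frac{1121}{12} + 16 + \frac{287}{3}\right) \left(-57\right) \left(-98\right) = \frac{2461}{12} \left(-57\right) \left(-98\right) = \left(- \frac{46759}{4}\right) \left(-98\right) = \frac{2291191}{2}$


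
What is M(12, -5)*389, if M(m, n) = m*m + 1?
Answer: 56405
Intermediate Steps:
M(m, n) = 1 + m² (M(m, n) = m² + 1 = 1 + m²)
M(12, -5)*389 = (1 + 12²)*389 = (1 + 144)*389 = 145*389 = 56405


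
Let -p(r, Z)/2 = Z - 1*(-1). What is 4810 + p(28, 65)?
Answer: 4678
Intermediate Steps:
p(r, Z) = -2 - 2*Z (p(r, Z) = -2*(Z - 1*(-1)) = -2*(Z + 1) = -2*(1 + Z) = -2 - 2*Z)
4810 + p(28, 65) = 4810 + (-2 - 2*65) = 4810 + (-2 - 130) = 4810 - 132 = 4678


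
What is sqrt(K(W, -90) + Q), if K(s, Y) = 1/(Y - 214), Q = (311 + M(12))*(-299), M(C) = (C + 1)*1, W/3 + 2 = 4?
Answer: I*sqrt(559555795)/76 ≈ 311.25*I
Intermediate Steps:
W = 6 (W = -6 + 3*4 = -6 + 12 = 6)
M(C) = 1 + C (M(C) = (1 + C)*1 = 1 + C)
Q = -96876 (Q = (311 + (1 + 12))*(-299) = (311 + 13)*(-299) = 324*(-299) = -96876)
K(s, Y) = 1/(-214 + Y)
sqrt(K(W, -90) + Q) = sqrt(1/(-214 - 90) - 96876) = sqrt(1/(-304) - 96876) = sqrt(-1/304 - 96876) = sqrt(-29450305/304) = I*sqrt(559555795)/76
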